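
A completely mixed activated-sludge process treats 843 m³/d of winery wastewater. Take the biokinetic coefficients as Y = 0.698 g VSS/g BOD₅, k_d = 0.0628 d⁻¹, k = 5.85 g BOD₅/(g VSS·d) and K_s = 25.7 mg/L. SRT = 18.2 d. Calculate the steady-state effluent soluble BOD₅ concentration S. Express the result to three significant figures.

S ≈ 0.763 mg/L

For a completely mixed reactor with recycle the Lawrence–McCarty relation gives S = K_s·(1 + k_d·θ_c) / [θ_c·(Y·k − k_d) − 1] = 25.7 × (1 + 0.0628 × 18.2) / [18.2 × (0.698 × 5.85 − 0.0628) − 1] = 55.07 / 72.17 = 0.7631 mg/L.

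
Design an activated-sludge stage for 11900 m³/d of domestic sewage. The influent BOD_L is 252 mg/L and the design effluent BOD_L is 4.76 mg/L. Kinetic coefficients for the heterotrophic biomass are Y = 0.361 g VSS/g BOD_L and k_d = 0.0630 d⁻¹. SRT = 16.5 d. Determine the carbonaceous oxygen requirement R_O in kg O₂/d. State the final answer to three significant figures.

Y_obs = Y / (1 + k_d θ_c) = 0.361 / (1 + 0.0630 × 16.5) = 0.361 / 2.040 = 0.1770.
Substrate removed = Q·(S₀ − S) = 11900 m³/d × (252 − 4.76) g/m³ = 2.94×10^6 g/d = 2942 kg/d.
Biomass synthesised: P_X = Y_obs × 2942 = 520.8 kg VSS/d.
Carbonaceous O₂ demand = substrate oxidised − cell-mass equivalent = 2942 − 1.42 × 520.8 = 2203 kg O₂/d.

R_O ≈ 2200 kg O₂/d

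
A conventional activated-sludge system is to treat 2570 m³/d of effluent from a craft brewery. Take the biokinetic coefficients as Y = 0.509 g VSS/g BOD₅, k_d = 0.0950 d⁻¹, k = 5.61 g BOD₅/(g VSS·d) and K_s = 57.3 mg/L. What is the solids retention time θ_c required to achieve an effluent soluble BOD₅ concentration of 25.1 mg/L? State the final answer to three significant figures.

Specific growth rate at S = 25.1 mg/L: μ = YkS/(K_s+S) = 0.509·5.61·25.1/(57.3+25.1) = 0.8698 d⁻¹.
1/θ_c = 0.8698 − 0.0950 = 0.7748 d⁻¹, so θ_c = 1.291 d.

θ_c ≈ 1.29 d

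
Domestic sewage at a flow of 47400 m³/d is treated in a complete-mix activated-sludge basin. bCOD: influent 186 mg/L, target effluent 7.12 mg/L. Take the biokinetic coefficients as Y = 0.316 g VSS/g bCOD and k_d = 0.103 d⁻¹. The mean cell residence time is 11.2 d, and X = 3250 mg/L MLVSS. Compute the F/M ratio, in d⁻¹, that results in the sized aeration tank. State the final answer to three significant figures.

F/M ≈ 0.633 d⁻¹

Steady-state biomass mass balance: V·X·(1 + k_d·θ_c) = Y·Q·(S₀ − S)·θ_c, so V = 0.316 × 47400 × (186 − 7.12) × 11.2 / [3250 × (1 + 0.103 × 11.2)] = 3×10^7 / 6999 = 4287 m³.
Food-to-microorganism ratio F/M = Q S₀ / (V X) = 47400 × 186 / (4287 × 3250) = 0.6327 d⁻¹.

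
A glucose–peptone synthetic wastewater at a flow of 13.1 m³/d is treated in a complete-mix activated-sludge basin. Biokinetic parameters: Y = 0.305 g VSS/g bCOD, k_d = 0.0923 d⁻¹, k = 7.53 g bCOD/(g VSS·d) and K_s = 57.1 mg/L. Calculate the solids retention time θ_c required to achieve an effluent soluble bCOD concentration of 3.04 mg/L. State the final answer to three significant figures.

From 1/θ_c = Y·k·S/(K_s + S) − k_d: Y·k·S/(K_s+S) = 0.305 × 7.53 × 3.04 / (57.1 + 3.04) = 0.1161 d⁻¹.
Then 1/θ_c = μ − k_d = 0.1161 − 0.0923 = 0.02379 d⁻¹, giving θ_c = 42.03 d.

θ_c ≈ 42.0 d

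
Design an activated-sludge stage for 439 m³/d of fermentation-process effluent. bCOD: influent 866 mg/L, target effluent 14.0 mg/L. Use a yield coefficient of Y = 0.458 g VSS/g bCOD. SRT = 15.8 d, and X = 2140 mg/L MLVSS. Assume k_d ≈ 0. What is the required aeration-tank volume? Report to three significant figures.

V ≈ 1260 m³

With k_d = 0 the design equation reduces to V = Y Q (S₀−S) θ_c / X = 0.458 × 439 × (866 − 14.0) × 15.8 / 2140 = 1265 m³.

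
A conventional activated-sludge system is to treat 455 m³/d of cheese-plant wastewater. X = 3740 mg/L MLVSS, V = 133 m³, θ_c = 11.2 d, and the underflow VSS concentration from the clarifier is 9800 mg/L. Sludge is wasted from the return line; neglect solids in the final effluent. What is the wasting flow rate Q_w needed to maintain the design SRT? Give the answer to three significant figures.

Q_w ≈ 4.53 m³/d

Wasting from the return line (neglecting effluent solids): Q_w = V·X / (θ_c·X_r) = 133.0 × 3740 / (11.2 × 9800) = 4.532 m³/d.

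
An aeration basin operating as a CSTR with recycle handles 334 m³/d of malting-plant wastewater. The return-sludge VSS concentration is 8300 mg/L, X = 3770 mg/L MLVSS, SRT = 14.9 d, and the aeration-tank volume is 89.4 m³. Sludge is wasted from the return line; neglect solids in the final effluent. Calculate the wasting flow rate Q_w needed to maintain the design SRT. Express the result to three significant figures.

Q_w ≈ 2.73 m³/d

Q_w = (V·X)/(θ_c X_r) = 89.40 × 3770 / (14.9 × 8300) = 2.725 m³/d.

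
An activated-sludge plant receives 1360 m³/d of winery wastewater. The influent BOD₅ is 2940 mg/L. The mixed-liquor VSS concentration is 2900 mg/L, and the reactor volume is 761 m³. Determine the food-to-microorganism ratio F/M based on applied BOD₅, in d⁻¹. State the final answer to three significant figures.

F/M ≈ 1.81 d⁻¹

F/M = applied load / biomass = Q·S₀/(V·X) = 1360 × 2940 / (761.0 × 2900) = 1.812 d⁻¹.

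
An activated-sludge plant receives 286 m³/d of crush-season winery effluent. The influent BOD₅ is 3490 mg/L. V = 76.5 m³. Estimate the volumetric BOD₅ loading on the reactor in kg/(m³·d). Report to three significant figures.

L_v ≈ 13.0 kg BOD₅/(m³·d)

Volumetric loading L_v = Q·S₀ / V = 286 × 3490 g/m³ / 76.50 m³ = 13048 g/(m³·d) = 13.05 kg BOD₅/(m³·d).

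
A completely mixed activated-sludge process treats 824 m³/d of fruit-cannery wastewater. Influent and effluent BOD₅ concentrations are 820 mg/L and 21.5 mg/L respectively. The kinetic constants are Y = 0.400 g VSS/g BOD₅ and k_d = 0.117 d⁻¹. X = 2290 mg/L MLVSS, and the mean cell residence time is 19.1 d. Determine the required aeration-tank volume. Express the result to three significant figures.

V ≈ 679 m³

Rearranging the biomass balance for a CMAS with decay, V = Y·Q·ΔS·θ_c / [X·(1+k_d θ_c)] = 0.400 × 824 × (820 − 21.5) × 19.1 / [2290 × (1 + 0.117 × 19.1)] = 5.03×10^6 / 7407 = 678.6 m³.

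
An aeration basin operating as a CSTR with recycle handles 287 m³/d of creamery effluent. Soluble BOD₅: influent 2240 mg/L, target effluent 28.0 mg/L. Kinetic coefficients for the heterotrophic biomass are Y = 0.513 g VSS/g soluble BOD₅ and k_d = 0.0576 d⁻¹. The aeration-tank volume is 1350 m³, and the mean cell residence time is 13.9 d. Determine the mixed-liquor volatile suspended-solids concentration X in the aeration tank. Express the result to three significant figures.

X ≈ 1860 mg/L

Solving the biomass balance for X: X = Y Q (S₀−S) θ_c / [V (1+k_d θ_c)] = 0.513 × 287 × (2240 − 28.0) × 13.9 / [1350 × (1 + 0.0576 × 13.9)] = 1862 mg/L.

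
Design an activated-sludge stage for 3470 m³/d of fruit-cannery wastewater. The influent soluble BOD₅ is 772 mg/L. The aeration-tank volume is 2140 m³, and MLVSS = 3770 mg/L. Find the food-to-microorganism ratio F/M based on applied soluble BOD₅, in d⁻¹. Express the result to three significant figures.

F/M ≈ 0.332 d⁻¹

Food-to-microorganism ratio F/M = Q S₀ / (V X) = 3470 × 772 / (2140 × 3770) = 0.3320 d⁻¹.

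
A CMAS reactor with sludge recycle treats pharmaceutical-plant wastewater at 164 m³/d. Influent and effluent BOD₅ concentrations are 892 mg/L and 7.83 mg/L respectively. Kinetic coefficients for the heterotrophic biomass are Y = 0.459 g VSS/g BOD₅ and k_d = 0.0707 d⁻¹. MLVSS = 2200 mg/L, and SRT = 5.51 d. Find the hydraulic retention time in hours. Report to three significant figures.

τ ≈ 17.6 h

Steady-state biomass mass balance: V·X·(1 + k_d·θ_c) = Y·Q·(S₀ − S)·θ_c, so V = 0.459 × 164 × (892 − 7.83) × 5.51 / [2200 × (1 + 0.0707 × 5.51)] = 3.67×10^5 / 3057 = 120.0 m³.
HRT = V/Q = 120.0 m³ / 164 m³·d⁻¹ = 0.7315 d × 24 = 17.56 h.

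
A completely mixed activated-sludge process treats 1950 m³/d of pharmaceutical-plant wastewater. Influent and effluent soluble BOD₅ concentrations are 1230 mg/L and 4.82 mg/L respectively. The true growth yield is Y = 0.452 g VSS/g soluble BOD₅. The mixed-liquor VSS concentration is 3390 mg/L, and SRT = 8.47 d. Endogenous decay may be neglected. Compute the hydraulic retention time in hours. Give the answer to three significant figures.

τ ≈ 33.2 h

V·X = Y·Q·ΔS·θ_c gives V = 0.452 × 1950 × (1230 − 4.82) × 8.47 / 3390 = 2698 m³.
Hydraulic retention time τ = V/Q = 2698 / 1950 = 1.384 d = 33.21 h.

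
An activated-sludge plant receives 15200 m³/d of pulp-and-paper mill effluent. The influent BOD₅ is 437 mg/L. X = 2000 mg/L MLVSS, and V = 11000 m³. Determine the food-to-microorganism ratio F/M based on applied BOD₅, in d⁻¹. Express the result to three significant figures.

Food-to-microorganism ratio F/M = Q S₀ / (V X) = 15200 × 437 / (11000 × 2000) = 0.3019 d⁻¹.

F/M ≈ 0.302 d⁻¹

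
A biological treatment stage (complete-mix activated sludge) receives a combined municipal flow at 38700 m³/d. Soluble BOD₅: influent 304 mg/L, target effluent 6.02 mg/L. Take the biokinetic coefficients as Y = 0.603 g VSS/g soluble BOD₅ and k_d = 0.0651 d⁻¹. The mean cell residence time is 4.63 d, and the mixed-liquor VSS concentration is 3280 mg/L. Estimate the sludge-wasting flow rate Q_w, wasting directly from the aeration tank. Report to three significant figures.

Q_w ≈ 1630 m³/d

Steady-state biomass mass balance: V·X·(1 + k_d·θ_c) = Y·Q·(S₀ − S)·θ_c, so V = 0.603 × 38700 × (304 − 6.02) × 4.63 / [3280 × (1 + 0.0651 × 4.63)] = 3.22×10^7 / 4269 = 7542 m³.
For wasting at MLVSS concentration, Q_w = V/θ_c = 7542/4.63 = 1629 m³/d.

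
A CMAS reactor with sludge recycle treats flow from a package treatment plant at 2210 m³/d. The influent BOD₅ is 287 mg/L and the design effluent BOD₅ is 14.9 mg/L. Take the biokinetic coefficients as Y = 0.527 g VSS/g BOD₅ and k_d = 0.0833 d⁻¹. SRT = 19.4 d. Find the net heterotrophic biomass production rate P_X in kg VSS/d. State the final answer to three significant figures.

Correct the yield for decay: Y_obs = Y/(1 + k_d θ_c) = 0.527 / (1 + 0.0833 × 19.4) = 0.527 / 2.616 = 0.2015.
Substrate removed = Q·(S₀ − S) = 2210 m³/d × (287 − 14.9) g/m³ = 6.01×10^5 g/d = 601.3 kg/d.
So the net sludge growth is P_X = 0.2015 × 601.3 = 121.1 kg VSS/d.

P_X ≈ 121 kg VSS/d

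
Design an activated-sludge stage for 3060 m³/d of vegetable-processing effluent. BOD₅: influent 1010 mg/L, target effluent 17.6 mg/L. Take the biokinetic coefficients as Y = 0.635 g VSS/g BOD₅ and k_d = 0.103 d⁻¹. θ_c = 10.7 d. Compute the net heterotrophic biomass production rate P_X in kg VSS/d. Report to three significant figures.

Correct the yield for decay: Y_obs = Y/(1 + k_d θ_c) = 0.635 / (1 + 0.103 × 10.7) = 0.635 / 2.102 = 0.3021.
Substrate removed = Q·(S₀ − S) = 3060 m³/d × (1010 − 17.6) g/m³ = 3.04×10^6 g/d = 3037 kg/d.
Net biomass production P_X = Y_obs × Q·(S₀ − S) = 0.3021 × 3037 = 917.3 kg VSS/d.

P_X ≈ 917 kg VSS/d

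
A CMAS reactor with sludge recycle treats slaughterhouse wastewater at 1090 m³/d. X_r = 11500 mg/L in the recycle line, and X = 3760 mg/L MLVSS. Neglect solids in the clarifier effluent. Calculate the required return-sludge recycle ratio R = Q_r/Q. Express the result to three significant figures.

R = Q_r/Q = X/(X_r − X) = 3760 / (11500 − 3760) = 0.4858.

R ≈ 0.486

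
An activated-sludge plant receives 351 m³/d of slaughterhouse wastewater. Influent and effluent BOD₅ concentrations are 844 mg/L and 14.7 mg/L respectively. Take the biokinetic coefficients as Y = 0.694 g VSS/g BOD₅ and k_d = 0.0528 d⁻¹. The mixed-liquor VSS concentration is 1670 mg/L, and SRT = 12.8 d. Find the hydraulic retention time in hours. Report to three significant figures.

Rearranging the biomass balance for a CMAS with decay, V = Y·Q·ΔS·θ_c / [X·(1+k_d θ_c)] = 0.694 × 351 × (844 − 14.7) × 12.8 / [1670 × (1 + 0.0528 × 12.8)] = 2.59×10^6 / 2799 = 923.9 m³.
Hydraulic retention time τ = V/Q = 923.9 / 351 = 2.632 d = 63.17 h.

τ ≈ 63.2 h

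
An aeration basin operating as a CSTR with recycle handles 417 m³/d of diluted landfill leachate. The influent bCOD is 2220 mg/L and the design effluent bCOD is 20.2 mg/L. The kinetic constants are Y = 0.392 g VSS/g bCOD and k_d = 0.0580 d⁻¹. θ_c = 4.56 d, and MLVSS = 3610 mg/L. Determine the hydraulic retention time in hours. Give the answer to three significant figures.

Rearranging the biomass balance for a CMAS with decay, V = Y·Q·ΔS·θ_c / [X·(1+k_d θ_c)] = 0.392 × 417 × (2220 − 20.2) × 4.56 / [3610 × (1 + 0.0580 × 4.56)] = 1.64×10^6 / 4565 = 359.2 m³.
τ = V/Q = 359.2/417 = 0.8614 d, or 20.67 h.

τ ≈ 20.7 h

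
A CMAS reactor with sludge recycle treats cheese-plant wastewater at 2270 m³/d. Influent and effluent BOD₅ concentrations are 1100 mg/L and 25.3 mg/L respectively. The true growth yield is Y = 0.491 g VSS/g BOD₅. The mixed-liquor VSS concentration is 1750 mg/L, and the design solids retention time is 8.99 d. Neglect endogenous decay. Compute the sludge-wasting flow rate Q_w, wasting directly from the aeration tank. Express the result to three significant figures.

With k_d = 0 the design equation reduces to V = Y Q (S₀−S) θ_c / X = 0.491 × 2270 × (1100 − 25.3) × 8.99 / 1750 = 6153 m³.
With mixed-liquor wasting, θ_c = V/Q_w, so Q_w = V/θ_c = 6153/8.99 = 684.5 m³/d.

Q_w ≈ 684 m³/d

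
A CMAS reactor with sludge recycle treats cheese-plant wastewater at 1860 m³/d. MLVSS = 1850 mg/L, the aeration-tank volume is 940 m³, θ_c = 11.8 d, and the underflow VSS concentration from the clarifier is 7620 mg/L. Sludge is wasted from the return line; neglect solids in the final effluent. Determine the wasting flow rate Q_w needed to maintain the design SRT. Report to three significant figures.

Q_w = (V·X)/(θ_c X_r) = 940.0 × 1850 / (11.8 × 7620) = 19.34 m³/d.

Q_w ≈ 19.3 m³/d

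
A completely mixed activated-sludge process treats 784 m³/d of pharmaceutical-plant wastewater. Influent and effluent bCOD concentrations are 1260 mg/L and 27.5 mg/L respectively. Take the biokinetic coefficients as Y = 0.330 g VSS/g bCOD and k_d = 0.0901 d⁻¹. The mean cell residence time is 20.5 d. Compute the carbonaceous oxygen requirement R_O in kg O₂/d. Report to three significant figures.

Correct the yield for decay: Y_obs = Y/(1 + k_d θ_c) = 0.330 / (1 + 0.0901 × 20.5) = 0.330 / 2.847 = 0.1159.
Substrate removed = Q·(S₀ − S) = 784 m³/d × (1260 − 27.5) g/m³ = 9.66×10^5 g/d = 966.3 kg/d.
Biomass synthesised: P_X = Y_obs × 966.3 = 112.0 kg VSS/d.
Carbonaceous O₂ demand = substrate oxidised − cell-mass equivalent = 966.3 − 1.42 × 112.0 = 807.2 kg O₂/d.

R_O ≈ 807 kg O₂/d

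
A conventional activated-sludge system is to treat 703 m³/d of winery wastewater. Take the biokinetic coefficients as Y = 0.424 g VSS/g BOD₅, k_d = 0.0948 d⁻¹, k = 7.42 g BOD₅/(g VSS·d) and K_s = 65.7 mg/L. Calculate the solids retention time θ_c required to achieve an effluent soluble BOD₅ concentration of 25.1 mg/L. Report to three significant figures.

θ_c ≈ 1.29 d

At the target effluent, Y k S/(K_s+S) = 0.424×7.42×25.1/90.80 = 0.8697 d⁻¹.
Then 1/θ_c = μ − k_d = 0.8697 − 0.0948 = 0.7749 d⁻¹, giving θ_c = 1.291 d.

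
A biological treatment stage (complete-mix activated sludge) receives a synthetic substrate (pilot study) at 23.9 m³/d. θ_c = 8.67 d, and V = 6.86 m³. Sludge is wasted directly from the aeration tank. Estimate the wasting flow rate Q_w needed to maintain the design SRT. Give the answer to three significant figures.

Wasting from the aeration tank: Q_w = V / θ_c = 6.860 / 8.67 = 0.7912 m³/d.

Q_w ≈ 0.791 m³/d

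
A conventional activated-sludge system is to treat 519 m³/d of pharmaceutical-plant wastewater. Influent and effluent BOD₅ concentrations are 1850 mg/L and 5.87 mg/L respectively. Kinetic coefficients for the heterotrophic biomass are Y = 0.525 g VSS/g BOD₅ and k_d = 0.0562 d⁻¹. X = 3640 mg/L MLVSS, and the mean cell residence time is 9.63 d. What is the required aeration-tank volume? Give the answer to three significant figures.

From the SRT design equation V = Y Q (S₀−S) θ_c / [X (1 + k_d θ_c)] = 0.525 × 519 × (1850 − 5.87) × 9.63 / [3640 × (1 + 0.0562 × 9.63)] = 4.84×10^6 / 5610 = 862.5 m³.

V ≈ 863 m³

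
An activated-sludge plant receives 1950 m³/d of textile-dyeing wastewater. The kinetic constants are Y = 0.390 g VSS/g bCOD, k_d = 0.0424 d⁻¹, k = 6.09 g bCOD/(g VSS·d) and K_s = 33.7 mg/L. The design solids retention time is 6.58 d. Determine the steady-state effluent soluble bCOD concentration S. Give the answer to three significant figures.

For a completely mixed reactor with recycle the Lawrence–McCarty relation gives S = K_s·(1 + k_d·θ_c) / [θ_c·(Y·k − k_d) − 1] = 33.7 × (1 + 0.0424 × 6.58) / [6.58 × (0.390 × 6.09 − 0.0424) − 1] = 43.10 / 14.35 = 3.004 mg/L.

S ≈ 3.00 mg/L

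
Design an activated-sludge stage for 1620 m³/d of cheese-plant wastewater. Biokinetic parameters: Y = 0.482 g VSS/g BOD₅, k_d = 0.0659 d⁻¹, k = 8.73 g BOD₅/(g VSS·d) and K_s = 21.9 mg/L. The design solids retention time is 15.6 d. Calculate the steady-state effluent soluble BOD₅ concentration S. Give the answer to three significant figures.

S ≈ 0.698 mg/L

From the Monod/SRT balance for a CMAS, S = K_s·(1+k_d θ_c)/[θ_c·(Y k − k_d) − 1] = 21.9 × (1 + 0.0659 × 15.6) / [15.6 × (0.482 × 8.73 − 0.0659) − 1] = 44.41 / 63.61 = 0.6982 mg/L.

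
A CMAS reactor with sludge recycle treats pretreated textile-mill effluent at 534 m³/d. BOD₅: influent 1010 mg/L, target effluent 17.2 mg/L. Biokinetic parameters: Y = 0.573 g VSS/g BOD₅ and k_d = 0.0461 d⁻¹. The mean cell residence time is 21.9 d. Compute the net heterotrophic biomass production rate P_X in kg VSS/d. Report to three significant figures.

Y_obs = Y / (1 + k_d θ_c) = 0.573 / (1 + 0.0461 × 21.9) = 0.573 / 2.010 = 0.2851.
Substrate removed = Q·(S₀ − S) = 534 m³/d × (1010 − 17.2) g/m³ = 5.3×10^5 g/d = 530.2 kg/d.
P_X = Y_obs · Q(S₀ − S) = 0.2851 × 530.2 = 151.2 kg VSS/d.

P_X ≈ 151 kg VSS/d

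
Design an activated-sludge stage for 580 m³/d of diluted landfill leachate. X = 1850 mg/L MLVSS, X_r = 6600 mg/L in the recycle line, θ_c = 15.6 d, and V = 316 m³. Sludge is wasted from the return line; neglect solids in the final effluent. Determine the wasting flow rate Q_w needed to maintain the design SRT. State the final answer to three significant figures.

Q_w ≈ 5.68 m³/d

Q_w = (V·X)/(θ_c X_r) = 316.0 × 1850 / (15.6 × 6600) = 5.678 m³/d.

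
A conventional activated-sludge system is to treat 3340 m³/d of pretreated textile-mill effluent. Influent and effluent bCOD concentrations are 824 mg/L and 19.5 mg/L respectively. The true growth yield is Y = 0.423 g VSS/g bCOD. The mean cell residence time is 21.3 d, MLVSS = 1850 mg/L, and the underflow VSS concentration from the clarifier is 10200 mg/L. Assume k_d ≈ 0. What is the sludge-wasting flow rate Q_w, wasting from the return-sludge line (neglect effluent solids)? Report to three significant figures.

Q_w ≈ 111 m³/d

V·X = Y·Q·ΔS·θ_c gives V = 0.423 × 3340 × (824 − 19.5) × 21.3 / 1850 = 13086 m³.
θ_c = V·X/(Q_w·X_r) when wasting from the recycle, so Q_w = V·X/(θ_c·X_r) = 13086 × 1850 / (21.3 × 10200) = 111.4 m³/d.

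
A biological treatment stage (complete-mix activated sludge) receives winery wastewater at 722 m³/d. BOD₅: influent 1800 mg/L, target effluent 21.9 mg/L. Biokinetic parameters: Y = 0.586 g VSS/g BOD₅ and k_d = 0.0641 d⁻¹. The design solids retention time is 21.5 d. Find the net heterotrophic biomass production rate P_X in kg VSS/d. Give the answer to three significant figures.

P_X ≈ 316 kg VSS/d

Correct the yield for decay: Y_obs = Y/(1 + k_d θ_c) = 0.586 / (1 + 0.0641 × 21.5) = 0.586 / 2.378 = 0.2464.
Substrate removed = Q·(S₀ − S) = 722 m³/d × (1800 − 21.9) g/m³ = 1.28×10^6 g/d = 1284 kg/d.
Biomass produced: P_X = Y_obs·Q·ΔS = 0.2464 × 1284 ≈ 316.3 kg VSS/d.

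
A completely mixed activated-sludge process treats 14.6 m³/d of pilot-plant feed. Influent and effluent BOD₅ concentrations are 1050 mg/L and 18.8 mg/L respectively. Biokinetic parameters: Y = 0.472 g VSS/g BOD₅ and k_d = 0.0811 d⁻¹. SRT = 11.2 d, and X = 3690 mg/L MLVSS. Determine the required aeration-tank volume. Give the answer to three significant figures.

V ≈ 11.3 m³

Steady-state biomass mass balance: V·X·(1 + k_d·θ_c) = Y·Q·(S₀ − S)·θ_c, so V = 0.472 × 14.6 × (1050 − 18.8) × 11.2 / [3690 × (1 + 0.0811 × 11.2)] = 7.96×10^4 / 7042 = 11.30 m³.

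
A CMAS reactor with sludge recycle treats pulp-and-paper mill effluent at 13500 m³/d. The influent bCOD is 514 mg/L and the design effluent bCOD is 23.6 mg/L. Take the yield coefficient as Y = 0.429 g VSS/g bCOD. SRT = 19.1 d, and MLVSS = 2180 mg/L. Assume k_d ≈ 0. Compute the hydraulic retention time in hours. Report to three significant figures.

τ ≈ 44.2 h

V·X = Y·Q·ΔS·θ_c gives V = 0.429 × 13500 × (514 − 23.6) × 19.1 / 2180 = 24884 m³.
Hydraulic retention time τ = V/Q = 24884 / 13500 = 1.843 d = 44.24 h.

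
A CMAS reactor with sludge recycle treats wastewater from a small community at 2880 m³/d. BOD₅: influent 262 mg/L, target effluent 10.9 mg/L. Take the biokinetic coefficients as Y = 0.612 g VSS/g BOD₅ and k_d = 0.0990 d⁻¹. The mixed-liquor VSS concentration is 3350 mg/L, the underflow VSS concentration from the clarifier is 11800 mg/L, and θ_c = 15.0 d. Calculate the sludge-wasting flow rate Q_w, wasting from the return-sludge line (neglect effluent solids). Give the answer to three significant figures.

Q_w ≈ 15.1 m³/d

From the SRT design equation V = Y Q (S₀−S) θ_c / [X (1 + k_d θ_c)] = 0.612 × 2880 × (262 − 10.9) × 15.0 / [3350 × (1 + 0.0990 × 15.0)] = 6.64×10^6 / 8325 = 797.5 m³.
Wasting from the return line (neglecting effluent solids): Q_w = V·X / (θ_c·X_r) = 797.5 × 3350 / (15.0 × 11800) = 15.09 m³/d.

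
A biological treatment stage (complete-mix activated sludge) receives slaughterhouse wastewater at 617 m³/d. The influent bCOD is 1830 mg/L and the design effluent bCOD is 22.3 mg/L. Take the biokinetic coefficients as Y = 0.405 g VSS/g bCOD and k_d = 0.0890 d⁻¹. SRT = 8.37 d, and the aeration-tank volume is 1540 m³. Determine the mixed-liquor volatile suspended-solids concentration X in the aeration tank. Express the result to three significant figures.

X ≈ 1410 mg/L

X = Y·Q·ΔS·θ_c / [V·(1 + k_d θ_c)] = 0.405 × 617 × (1830 − 22.3) × 8.37 / [1540 × (1 + 0.0890 × 8.37)] = 1407 mg/L.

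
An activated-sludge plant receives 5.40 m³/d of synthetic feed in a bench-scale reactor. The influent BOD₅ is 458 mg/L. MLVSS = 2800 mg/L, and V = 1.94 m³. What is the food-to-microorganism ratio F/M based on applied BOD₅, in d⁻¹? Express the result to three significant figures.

F/M ≈ 0.455 d⁻¹

Food-to-microorganism ratio F/M = Q S₀ / (V X) = 5.40 × 458 / (1.940 × 2800) = 0.4553 d⁻¹.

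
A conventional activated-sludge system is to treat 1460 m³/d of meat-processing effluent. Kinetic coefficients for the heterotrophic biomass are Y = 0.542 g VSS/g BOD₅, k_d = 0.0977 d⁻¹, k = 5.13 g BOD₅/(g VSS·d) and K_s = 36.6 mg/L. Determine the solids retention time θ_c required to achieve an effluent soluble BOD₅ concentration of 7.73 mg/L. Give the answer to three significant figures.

θ_c ≈ 2.58 d

Specific growth rate at S = 7.73 mg/L: μ = YkS/(K_s+S) = 0.542·5.13·7.73/(36.6+7.73) = 0.4848 d⁻¹.
Then 1/θ_c = μ − k_d = 0.4848 − 0.0977 = 0.3871 d⁻¹, giving θ_c = 2.583 d.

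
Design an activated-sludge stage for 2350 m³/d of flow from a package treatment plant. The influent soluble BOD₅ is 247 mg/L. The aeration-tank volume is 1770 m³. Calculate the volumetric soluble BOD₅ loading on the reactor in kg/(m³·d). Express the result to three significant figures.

L_v ≈ 0.328 kg soluble BOD₅/(m³·d)

Volumetric loading L_v = Q·S₀ / V = 2350 × 247 g/m³ / 1770 m³ = 327.9 g/(m³·d) = 0.3279 kg soluble BOD₅/(m³·d).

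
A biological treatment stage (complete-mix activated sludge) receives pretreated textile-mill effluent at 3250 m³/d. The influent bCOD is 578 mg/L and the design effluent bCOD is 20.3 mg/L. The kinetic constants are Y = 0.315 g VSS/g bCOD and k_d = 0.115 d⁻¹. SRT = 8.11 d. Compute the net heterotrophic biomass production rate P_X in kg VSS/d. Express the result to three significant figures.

P_X ≈ 295 kg VSS/d

Observed yield with endogenous decay: Y_obs = Y / (1 + k_d·θ_c) = 0.315 / (1 + 0.115 × 8.11) = 0.315 / 1.933 = 0.1630 g VSS/g bCOD.
Substrate removed = Q·(S₀ − S) = 3250 m³/d × (578 − 20.3) g/m³ = 1.81×10^6 g/d = 1813 kg/d.
P_X = Y_obs · Q(S₀ − S) = 0.1630 × 1813 = 295.4 kg VSS/d.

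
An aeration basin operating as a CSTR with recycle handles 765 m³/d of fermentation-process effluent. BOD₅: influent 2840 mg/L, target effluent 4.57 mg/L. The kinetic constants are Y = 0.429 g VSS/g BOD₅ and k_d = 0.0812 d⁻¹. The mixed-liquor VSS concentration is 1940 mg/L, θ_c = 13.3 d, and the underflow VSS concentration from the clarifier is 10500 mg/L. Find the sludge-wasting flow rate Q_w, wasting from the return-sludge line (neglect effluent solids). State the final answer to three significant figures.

From the SRT design equation V = Y Q (S₀−S) θ_c / [X (1 + k_d θ_c)] = 0.429 × 765 × (2840 − 4.57) × 13.3 / [1940 × (1 + 0.0812 × 13.3)] = 1.24×10^7 / 4035 = 3067 m³.
Q_w = (V·X)/(θ_c X_r) = 3067 × 1940 / (13.3 × 10500) = 42.61 m³/d.

Q_w ≈ 42.6 m³/d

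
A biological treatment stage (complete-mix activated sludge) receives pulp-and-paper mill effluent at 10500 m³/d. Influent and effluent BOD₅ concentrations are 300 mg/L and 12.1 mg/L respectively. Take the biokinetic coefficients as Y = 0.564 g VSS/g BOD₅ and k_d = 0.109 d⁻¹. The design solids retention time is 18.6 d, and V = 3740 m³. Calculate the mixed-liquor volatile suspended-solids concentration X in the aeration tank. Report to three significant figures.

X ≈ 2800 mg/L

X = Y·Q·ΔS·θ_c / [V·(1 + k_d θ_c)] = 0.564 × 10500 × (300 − 12.1) × 18.6 / [3740 × (1 + 0.109 × 18.6)] = 2801 mg/L.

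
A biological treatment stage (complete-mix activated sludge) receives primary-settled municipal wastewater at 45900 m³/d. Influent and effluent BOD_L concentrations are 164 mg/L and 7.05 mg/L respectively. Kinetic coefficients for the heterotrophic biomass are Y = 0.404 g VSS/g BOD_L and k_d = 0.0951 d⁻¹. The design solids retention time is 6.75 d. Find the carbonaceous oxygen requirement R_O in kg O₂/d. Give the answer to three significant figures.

R_O ≈ 4690 kg O₂/d

The observed yield is Y_obs = Y/(1 + k_d·θ_c) = 0.404 / (1 + 0.0951 × 6.75) = 0.404 / 1.642 = 0.2461 g VSS per g BOD_L removed.
Q·(S₀ − S) = 45900 × (164 − 7.05) × 10⁻³ = 7204 kg/d removed.
P_X = Y_obs·Q·(S₀ − S) = 0.2461 × 7204 = 1773 kg VSS/d.
Carbonaceous O₂ demand = substrate oxidised − cell-mass equivalent = 7204 − 1.42 × 1773 = 4687 kg O₂/d.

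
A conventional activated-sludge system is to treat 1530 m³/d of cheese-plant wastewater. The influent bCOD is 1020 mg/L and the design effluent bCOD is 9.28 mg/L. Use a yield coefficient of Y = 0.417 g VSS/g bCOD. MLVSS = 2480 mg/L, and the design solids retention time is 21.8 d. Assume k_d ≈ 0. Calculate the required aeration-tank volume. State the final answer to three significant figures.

V ≈ 5670 m³

V·X = Y·Q·ΔS·θ_c gives V = 0.417 × 1530 × (1020 − 9.28) × 21.8 / 2480 = 5668 m³.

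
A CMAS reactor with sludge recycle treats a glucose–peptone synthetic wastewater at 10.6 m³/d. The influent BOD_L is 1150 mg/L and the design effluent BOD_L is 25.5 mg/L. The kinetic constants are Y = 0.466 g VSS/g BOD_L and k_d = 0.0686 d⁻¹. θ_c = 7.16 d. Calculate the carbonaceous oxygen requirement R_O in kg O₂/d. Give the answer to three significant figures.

R_O ≈ 6.63 kg O₂/d

Correct the yield for decay: Y_obs = Y/(1 + k_d θ_c) = 0.466 / (1 + 0.0686 × 7.16) = 0.466 / 1.491 = 0.3125.
Mass of BOD_L removed per day: Q(S₀ − S) = 10.6 × 1124 g/m³ = 11.92 kg/d.
Biomass synthesised: P_X = Y_obs × 11.92 = 3.725 kg VSS/d.
R_O = Q·ΔS − 1.42 P_X = 11.92 − 5.289 = 6.630 kg O₂/d.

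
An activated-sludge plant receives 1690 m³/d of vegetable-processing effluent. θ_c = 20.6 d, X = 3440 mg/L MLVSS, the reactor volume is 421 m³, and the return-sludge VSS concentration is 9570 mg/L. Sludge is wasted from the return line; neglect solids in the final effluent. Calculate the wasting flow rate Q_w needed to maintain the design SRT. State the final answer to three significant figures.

θ_c = V·X/(Q_w·X_r) when wasting from the recycle, so Q_w = V·X/(θ_c·X_r) = 421.0 × 3440 / (20.6 × 9570) = 7.346 m³/d.

Q_w ≈ 7.35 m³/d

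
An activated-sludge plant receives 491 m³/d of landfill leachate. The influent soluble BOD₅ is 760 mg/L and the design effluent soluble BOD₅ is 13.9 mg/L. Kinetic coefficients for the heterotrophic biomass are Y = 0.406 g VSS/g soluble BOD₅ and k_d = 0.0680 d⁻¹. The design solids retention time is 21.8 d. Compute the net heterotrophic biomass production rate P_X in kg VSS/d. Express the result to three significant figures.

Correct the yield for decay: Y_obs = Y/(1 + k_d θ_c) = 0.406 / (1 + 0.0680 × 21.8) = 0.406 / 2.482 = 0.1636.
Substrate removed = Q·(S₀ − S) = 491 m³/d × (760 − 13.9) g/m³ = 3.66×10^5 g/d = 366.3 kg/d.
Biomass produced: P_X = Y_obs·Q·ΔS = 0.1636 × 366.3 ≈ 59.91 kg VSS/d.

P_X ≈ 59.9 kg VSS/d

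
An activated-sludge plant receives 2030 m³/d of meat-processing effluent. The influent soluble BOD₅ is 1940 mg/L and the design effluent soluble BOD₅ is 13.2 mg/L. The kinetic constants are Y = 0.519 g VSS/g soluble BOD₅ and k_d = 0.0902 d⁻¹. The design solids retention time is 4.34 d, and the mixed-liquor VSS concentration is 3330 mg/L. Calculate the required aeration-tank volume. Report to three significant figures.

V ≈ 1900 m³

Steady-state biomass mass balance: V·X·(1 + k_d·θ_c) = Y·Q·(S₀ − S)·θ_c, so V = 0.519 × 2030 × (1940 − 13.2) × 4.34 / [3330 × (1 + 0.0902 × 4.34)] = 8.81×10^6 / 4634 = 1901 m³.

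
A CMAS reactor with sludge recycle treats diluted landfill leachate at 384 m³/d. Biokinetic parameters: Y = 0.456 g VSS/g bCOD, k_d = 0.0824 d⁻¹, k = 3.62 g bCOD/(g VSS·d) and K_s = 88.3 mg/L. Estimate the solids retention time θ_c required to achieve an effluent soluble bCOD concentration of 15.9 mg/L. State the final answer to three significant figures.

Specific growth rate at S = 15.9 mg/L: μ = YkS/(K_s+S) = 0.456·3.62·15.9/(88.3+15.9) = 0.2519 d⁻¹.
Then 1/θ_c = μ − k_d = 0.2519 − 0.0824 = 0.1695 d⁻¹, giving θ_c = 5.900 d.

θ_c ≈ 5.90 d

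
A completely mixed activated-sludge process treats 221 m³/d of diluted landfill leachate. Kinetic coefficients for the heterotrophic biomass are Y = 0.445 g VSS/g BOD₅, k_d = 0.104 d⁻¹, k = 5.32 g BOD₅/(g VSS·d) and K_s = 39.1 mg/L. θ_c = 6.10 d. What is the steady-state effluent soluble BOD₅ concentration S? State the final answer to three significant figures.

S ≈ 4.99 mg/L

For a completely mixed reactor with recycle the Lawrence–McCarty relation gives S = K_s·(1 + k_d·θ_c) / [θ_c·(Y·k − k_d) − 1] = 39.1 × (1 + 0.104 × 6.10) / [6.10 × (0.445 × 5.32 − 0.104) − 1] = 63.91 / 12.81 = 4.990 mg/L.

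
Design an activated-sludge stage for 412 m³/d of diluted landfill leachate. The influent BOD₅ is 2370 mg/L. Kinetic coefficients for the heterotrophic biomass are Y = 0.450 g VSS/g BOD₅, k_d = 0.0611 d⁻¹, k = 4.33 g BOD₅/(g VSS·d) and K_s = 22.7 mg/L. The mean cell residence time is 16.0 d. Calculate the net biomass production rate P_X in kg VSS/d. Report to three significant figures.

P_X ≈ 222 kg VSS/d

Effluent substrate depends only on kinetics and SRT: S = K_s(1 + k_d θ_c) / [θ_c(Yk − k_d) − 1] = 22.7 × (1 + 0.0611 × 16.0) / [16.0 × (0.450 × 4.33 − 0.0611) − 1] = 44.89 / 29.20 = 1.537 mg/L.
Observed yield with endogenous decay: Y_obs = Y / (1 + k_d·θ_c) = 0.450 / (1 + 0.0611 × 16.0) = 0.450 / 1.978 = 0.2275 g VSS/g BOD₅.
Mass of BOD₅ removed per day: Q(S₀ − S) = 412 × 2368 g/m³ = 975.8 kg/d.
P_X = Y_obs · Q(S₀ − S) = 0.2275 × 975.8 = 222.0 kg VSS/d.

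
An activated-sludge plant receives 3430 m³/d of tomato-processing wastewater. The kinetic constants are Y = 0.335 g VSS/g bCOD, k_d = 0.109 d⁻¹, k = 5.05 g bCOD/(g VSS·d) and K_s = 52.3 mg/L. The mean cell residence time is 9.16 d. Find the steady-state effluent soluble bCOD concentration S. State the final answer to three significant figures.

S ≈ 7.74 mg/L

For a completely mixed reactor with recycle the Lawrence–McCarty relation gives S = K_s·(1 + k_d·θ_c) / [θ_c·(Y·k − k_d) − 1] = 52.3 × (1 + 0.109 × 9.16) / [9.16 × (0.335 × 5.05 − 0.109) − 1] = 104.5 / 13.50 = 7.743 mg/L.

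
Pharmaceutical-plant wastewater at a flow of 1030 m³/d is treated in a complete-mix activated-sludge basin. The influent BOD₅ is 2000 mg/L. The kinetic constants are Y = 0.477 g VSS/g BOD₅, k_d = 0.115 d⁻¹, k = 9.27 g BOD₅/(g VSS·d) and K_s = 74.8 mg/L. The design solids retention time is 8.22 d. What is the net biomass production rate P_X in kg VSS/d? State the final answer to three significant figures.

P_X ≈ 504 kg VSS/d

Effluent substrate depends only on kinetics and SRT: S = K_s(1 + k_d θ_c) / [θ_c(Yk − k_d) − 1] = 74.8 × (1 + 0.115 × 8.22) / [8.22 × (0.477 × 9.27 − 0.115) − 1] = 145.5 / 34.40 = 4.230 mg/L.
Y_obs = Y / (1 + k_d θ_c) = 0.477 / (1 + 0.115 × 8.22) = 0.477 / 1.945 = 0.2452.
Q·(S₀ − S) = 1030 × (2000 − 4.23) × 10⁻³ = 2056 kg/d removed.
Net biomass production P_X = Y_obs × Q·(S₀ − S) = 0.2452 × 2056 = 504.1 kg VSS/d.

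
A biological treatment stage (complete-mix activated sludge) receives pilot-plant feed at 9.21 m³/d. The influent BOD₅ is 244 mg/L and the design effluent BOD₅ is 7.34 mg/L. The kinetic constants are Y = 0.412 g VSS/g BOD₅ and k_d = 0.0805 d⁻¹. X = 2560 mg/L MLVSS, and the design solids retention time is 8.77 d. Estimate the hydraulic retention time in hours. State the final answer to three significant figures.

τ ≈ 4.70 h

Steady-state biomass mass balance: V·X·(1 + k_d·θ_c) = Y·Q·(S₀ − S)·θ_c, so V = 0.412 × 9.21 × (244 − 7.34) × 8.77 / [2560 × (1 + 0.0805 × 8.77)] = 7.88×10^3 / 4367 = 1.803 m³.
Hydraulic retention time τ = V/Q = 1.803 / 9.21 = 0.1958 d = 4.699 h.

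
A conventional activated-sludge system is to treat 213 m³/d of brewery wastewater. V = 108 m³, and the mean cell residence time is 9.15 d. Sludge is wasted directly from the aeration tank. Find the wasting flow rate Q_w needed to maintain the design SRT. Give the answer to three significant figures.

Q_w ≈ 11.8 m³/d

Wasting from the aeration tank: Q_w = V / θ_c = 108.0 / 9.15 = 11.80 m³/d.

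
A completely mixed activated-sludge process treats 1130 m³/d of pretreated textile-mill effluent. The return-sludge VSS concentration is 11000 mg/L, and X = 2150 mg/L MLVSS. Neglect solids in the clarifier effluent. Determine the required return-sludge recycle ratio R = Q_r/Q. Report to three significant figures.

R ≈ 0.243

Mass balance around the secondary clarifier (neglecting effluent solids): R = X / (X_r − X) = 2150 / (11000 − 2150) = 0.2429.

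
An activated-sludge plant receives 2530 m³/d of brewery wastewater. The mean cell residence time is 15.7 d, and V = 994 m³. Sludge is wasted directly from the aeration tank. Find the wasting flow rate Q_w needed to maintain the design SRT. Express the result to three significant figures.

With mixed-liquor wasting, θ_c = V/Q_w, so Q_w = V/θ_c = 994.0/15.7 = 63.31 m³/d.

Q_w ≈ 63.3 m³/d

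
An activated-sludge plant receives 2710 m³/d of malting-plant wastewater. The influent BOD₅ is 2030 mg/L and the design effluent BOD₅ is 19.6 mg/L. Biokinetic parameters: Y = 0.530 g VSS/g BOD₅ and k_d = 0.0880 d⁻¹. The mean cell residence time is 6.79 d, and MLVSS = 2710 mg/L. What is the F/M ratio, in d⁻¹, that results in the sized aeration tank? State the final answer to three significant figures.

F/M ≈ 0.448 d⁻¹

Steady-state biomass mass balance: V·X·(1 + k_d·θ_c) = Y·Q·(S₀ − S)·θ_c, so V = 0.530 × 2710 × (2030 − 19.6) × 6.79 / [2710 × (1 + 0.0880 × 6.79)] = 1.96×10^7 / 4329 = 4529 m³.
F/M = Q·S₀ / (V·X) = 2710 × 2030 / (4529 × 2710) = 0.4482 g BOD₅·(g VSS·d)⁻¹.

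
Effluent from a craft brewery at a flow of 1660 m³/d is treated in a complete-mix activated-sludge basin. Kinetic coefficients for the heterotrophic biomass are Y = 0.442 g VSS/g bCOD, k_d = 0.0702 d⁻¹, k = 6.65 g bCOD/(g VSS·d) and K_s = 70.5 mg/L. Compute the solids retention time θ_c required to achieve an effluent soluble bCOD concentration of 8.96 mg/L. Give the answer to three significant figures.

From 1/θ_c = Y·k·S/(K_s + S) − k_d: Y·k·S/(K_s+S) = 0.442 × 6.65 × 8.96 / (70.5 + 8.96) = 0.3314 d⁻¹.
Then 1/θ_c = μ − k_d = 0.3314 − 0.0702 = 0.2612 d⁻¹, giving θ_c = 3.828 d.

θ_c ≈ 3.83 d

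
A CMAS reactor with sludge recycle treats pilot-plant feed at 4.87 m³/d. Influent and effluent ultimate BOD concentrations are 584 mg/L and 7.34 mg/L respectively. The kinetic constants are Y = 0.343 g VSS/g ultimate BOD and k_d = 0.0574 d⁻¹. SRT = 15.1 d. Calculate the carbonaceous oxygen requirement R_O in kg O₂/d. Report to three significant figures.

Correct the yield for decay: Y_obs = Y/(1 + k_d θ_c) = 0.343 / (1 + 0.0574 × 15.1) = 0.343 / 1.867 = 0.1837.
Substrate removed = Q·(S₀ − S) = 4.87 m³/d × (584 − 7.34) g/m³ = 2.81×10^3 g/d = 2.808 kg/d.
Net sludge production P_X = 0.1837 × 2.808 = 0.5160 kg VSS/d.
Carbonaceous O₂ demand = substrate oxidised − cell-mass equivalent = 2.808 − 1.42 × 0.5160 = 2.076 kg O₂/d.

R_O ≈ 2.08 kg O₂/d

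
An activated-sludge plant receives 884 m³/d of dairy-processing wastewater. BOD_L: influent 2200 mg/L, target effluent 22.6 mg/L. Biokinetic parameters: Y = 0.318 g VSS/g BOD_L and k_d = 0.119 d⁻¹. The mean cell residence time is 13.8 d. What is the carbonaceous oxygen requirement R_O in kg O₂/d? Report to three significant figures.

R_O ≈ 1600 kg O₂/d

The observed yield is Y_obs = Y/(1 + k_d·θ_c) = 0.318 / (1 + 0.119 × 13.8) = 0.318 / 2.642 = 0.1204 g VSS per g BOD_L removed.
Q·(S₀ − S) = 884 × (2200 − 22.6) × 10⁻³ = 1925 kg/d removed.
Biomass synthesised: P_X = Y_obs × 1925 = 231.7 kg VSS/d.
R_O = Q·(S₀ − S) − 1.42·P_X = 1925 − 1.42 × 231.7 = 1596 kg O₂/d.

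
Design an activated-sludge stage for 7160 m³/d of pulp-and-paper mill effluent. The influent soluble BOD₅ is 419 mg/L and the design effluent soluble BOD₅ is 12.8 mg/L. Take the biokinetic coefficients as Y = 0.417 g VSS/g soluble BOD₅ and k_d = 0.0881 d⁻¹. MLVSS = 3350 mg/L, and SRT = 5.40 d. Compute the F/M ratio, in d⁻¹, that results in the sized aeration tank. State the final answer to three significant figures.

F/M ≈ 0.676 d⁻¹

Steady-state biomass mass balance: V·X·(1 + k_d·θ_c) = Y·Q·(S₀ − S)·θ_c, so V = 0.417 × 7160 × (419 − 12.8) × 5.40 / [3350 × (1 + 0.0881 × 5.40)] = 6.55×10^6 / 4944 = 1325 m³.
F/M = applied load / biomass = Q·S₀/(V·X) = 7160 × 419 / (1325 × 3350) = 0.6760 d⁻¹.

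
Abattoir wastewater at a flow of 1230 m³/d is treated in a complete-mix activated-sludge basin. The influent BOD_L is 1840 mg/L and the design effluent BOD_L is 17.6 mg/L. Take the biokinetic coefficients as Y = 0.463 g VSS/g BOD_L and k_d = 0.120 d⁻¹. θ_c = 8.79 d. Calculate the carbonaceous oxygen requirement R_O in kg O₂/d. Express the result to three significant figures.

R_O ≈ 1520 kg O₂/d

The observed yield is Y_obs = Y/(1 + k_d·θ_c) = 0.463 / (1 + 0.120 × 8.79) = 0.463 / 2.055 = 0.2253 g VSS per g BOD_L removed.
ΔS = 1840 − 17.6 = 1822 mg/L, so the substrate removal rate is 1230 × 1822/1000 = 2242 kg BOD_L/d.
Net sludge production P_X = 0.2253 × 2242 = 505.1 kg VSS/d.
R_O = Q·(S₀ − S) − 1.42·P_X = 2242 − 1.42 × 505.1 = 1524 kg O₂/d.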